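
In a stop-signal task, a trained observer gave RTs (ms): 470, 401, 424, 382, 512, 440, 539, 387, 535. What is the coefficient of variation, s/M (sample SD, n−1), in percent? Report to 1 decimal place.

n = 9, Σ = 4090, M = 454.4444
Σ(x−M)² = 30982.222; s = √(30982.222/8) = 62.2316
CV = 62.2316 / 454.4444 = 0.13694 = 13.694%

13.7%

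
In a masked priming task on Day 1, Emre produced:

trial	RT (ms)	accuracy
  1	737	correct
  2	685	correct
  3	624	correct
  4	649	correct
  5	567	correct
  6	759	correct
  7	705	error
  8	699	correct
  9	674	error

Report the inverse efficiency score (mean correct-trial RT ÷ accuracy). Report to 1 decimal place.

866.9 ms

Correct trials (n=7): 737, 685, 624, 649, 567, 759, 699
Mean correct RT = 4720/7 = 674.2857 ms
Proportion correct = 7/9
IES = 674.2857 / (7/9) = 866.939 ms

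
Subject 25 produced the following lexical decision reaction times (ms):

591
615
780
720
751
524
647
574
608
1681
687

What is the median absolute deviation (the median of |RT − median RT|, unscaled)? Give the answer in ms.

Sorted: 524, 574, 591, 608, 615, 647, 687, 720, 751, 780, 1681 → median = 647
|x − 647|: 56, 32, 133, 73, 104, 123, 0, 73, 39, 1034, 40
Sorted deviations: 0, 32, 39, 40, 56, 73, 73, 104, 123, 133, 1034 → MAD = 73

73 ms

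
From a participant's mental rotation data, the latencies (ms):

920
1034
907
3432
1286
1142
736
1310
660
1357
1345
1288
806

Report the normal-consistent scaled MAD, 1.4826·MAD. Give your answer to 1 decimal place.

318.8 ms

Sorted: 660, 736, 806, 907, 920, 1034, 1142, 1286, 1288, 1310, 1345, 1357, 3432 → median = 1142
|x − 1142| sorted: 0, 108, 144, 146, 168, 203, 215, 222, 235, 336, 406, 482, 2290 → MAD = 215
Robust SD ≈ 1.4826 × 215 = 318.759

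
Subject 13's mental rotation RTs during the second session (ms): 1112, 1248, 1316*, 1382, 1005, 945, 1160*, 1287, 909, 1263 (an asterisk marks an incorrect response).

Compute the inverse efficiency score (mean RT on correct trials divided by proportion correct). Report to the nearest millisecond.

1430 ms

Correct trials (n=8): 1112, 1248, 1382, 1005, 945, 1287, 909, 1263
Mean correct RT = 9151/8 = 1143.8750 ms
Proportion correct = 8/10
IES = 1143.8750 / (8/10) = 1429.844 ms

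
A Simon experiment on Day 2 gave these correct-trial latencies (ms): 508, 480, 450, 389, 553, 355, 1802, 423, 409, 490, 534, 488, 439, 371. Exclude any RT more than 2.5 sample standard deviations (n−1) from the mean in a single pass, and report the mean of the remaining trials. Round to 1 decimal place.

n = 14, ΣRT = 7691, M = 549.357
Σ(x−M)² = 1736189.21; s = √(1736189.21/13) = 365.449
Cutoffs: 549.357 ± 2.5·365.449 → [-364.3, 1463.0]
Outside: 1802 → excluded.
Retained (n=13): Σ = 5889, mean = 5889/13 = 453.000

453.0 ms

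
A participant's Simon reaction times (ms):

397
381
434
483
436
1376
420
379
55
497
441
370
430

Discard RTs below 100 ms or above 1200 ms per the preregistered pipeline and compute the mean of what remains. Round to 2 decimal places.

Excluded: 55, 1376
Retained (n=11): Σ = 4668
Mean = 4668/11 = 424.3636

424.36 ms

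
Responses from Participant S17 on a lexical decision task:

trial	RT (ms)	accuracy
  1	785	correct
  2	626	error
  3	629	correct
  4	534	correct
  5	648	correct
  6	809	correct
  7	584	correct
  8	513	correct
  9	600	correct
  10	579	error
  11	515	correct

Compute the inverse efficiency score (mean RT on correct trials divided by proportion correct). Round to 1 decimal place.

762.8 ms

Correct trials (n=9): 785, 629, 534, 648, 809, 584, 513, 600, 515
Mean correct RT = 5617/9 = 624.1111 ms
Proportion correct = 9/11
IES = 624.1111 / (9/11) = 762.802 ms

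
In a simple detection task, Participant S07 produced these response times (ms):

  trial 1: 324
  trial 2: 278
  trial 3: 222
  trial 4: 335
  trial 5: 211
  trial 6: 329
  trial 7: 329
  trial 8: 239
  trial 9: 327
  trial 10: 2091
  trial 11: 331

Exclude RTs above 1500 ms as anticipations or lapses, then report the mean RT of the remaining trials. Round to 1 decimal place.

292.5 ms

Excluded: 2091
Retained (n=10): Σ = 2925
Mean = 2925/10 = 292.5000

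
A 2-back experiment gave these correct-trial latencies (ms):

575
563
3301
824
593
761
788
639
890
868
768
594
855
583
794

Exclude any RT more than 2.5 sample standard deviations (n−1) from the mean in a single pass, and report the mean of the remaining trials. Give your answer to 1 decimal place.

n = 15, ΣRT = 13396, M = 893.067
Σ(x−M)² = 6409218.93; s = √(6409218.93/14) = 676.610
Cutoffs: 893.067 ± 2.5·676.610 → [-798.5, 2584.6]
Outside: 3301 → excluded.
Retained (n=14): Σ = 10095, mean = 10095/14 = 721.071

721.1 ms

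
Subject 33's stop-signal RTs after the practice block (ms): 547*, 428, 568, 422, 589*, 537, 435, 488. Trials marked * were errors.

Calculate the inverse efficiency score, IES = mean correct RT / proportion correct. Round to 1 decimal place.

Correct trials (n=6): 428, 568, 422, 537, 435, 488
Mean correct RT = 2878/6 = 479.6667 ms
Proportion correct = 6/8
IES = 479.6667 / (6/8) = 639.556 ms

639.6 ms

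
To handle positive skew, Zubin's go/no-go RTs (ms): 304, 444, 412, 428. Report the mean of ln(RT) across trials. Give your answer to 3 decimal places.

5.973

ln(RT): 5.7170, 6.0958, 6.0210, 6.0591
Σ ln(RT) = 23.8930
Mean = 23.8930/4 = 5.97325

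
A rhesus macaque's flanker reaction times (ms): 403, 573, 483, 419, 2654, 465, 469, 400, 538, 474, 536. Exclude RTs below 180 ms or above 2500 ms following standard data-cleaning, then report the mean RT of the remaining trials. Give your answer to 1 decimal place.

Excluded: 2654
Retained (n=10): Σ = 4760
Mean = 4760/10 = 476.0000

476.0 ms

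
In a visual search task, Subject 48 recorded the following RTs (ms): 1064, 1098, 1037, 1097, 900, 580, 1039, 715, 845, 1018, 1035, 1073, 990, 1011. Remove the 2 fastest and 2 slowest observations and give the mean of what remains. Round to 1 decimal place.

1001.2 ms

Sorted: 580, 715, 845, 900, 990, 1011, 1018, 1035, 1037, 1039, 1064, 1073, 1097, 1098
Drop lowest 2 (580, 715) and highest 2 (1097, 1098)
Remaining (n=10): Σ = 10012, mean = 10012/10 = 1001.200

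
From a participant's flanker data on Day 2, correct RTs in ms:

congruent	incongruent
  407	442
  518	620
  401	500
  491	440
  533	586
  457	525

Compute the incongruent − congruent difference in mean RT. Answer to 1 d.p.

M(congruent) = 2807/6 = 467.833
M(incongruent) = 3113/6 = 518.833
Difference = 518.833 − 467.833 = 51.000 ms

51.0 ms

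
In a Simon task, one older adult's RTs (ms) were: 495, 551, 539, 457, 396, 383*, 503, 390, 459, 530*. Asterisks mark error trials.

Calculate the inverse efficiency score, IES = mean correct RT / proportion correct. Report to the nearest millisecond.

592 ms

Correct trials (n=8): 495, 551, 539, 457, 396, 503, 390, 459
Mean correct RT = 3790/8 = 473.7500 ms
Proportion correct = 8/10
IES = 473.7500 / (8/10) = 592.188 ms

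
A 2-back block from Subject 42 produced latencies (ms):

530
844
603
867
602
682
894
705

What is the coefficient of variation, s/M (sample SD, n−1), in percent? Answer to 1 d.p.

n = 8, Σ = 5727, M = 715.8750
Σ(x−M)² = 132506.875; s = √(132506.875/7) = 137.5847
CV = 137.5847 / 715.8750 = 0.19219 = 19.219%

19.2%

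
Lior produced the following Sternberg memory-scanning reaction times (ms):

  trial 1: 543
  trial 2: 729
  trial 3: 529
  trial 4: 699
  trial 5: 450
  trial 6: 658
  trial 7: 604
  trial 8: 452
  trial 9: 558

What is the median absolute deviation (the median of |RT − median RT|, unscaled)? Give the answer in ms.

Sorted: 450, 452, 529, 543, 558, 604, 658, 699, 729 → median = 558
|x − 558|: 15, 171, 29, 141, 108, 100, 46, 106, 0
Sorted deviations: 0, 15, 29, 46, 100, 106, 108, 141, 171 → MAD = 100

100 ms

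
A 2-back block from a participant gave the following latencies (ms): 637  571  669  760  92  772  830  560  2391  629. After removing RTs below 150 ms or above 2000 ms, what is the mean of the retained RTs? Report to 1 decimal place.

678.5 ms

Excluded: 92, 2391
Retained (n=8): Σ = 5428
Mean = 5428/8 = 678.5000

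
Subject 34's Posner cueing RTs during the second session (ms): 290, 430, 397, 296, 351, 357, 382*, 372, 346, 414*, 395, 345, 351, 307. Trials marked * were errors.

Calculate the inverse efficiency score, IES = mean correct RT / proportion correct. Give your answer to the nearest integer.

Correct trials (n=12): 290, 430, 397, 296, 351, 357, 372, 346, 395, 345, 351, 307
Mean correct RT = 4237/12 = 353.0833 ms
Proportion correct = 12/14
IES = 353.0833 / (12/14) = 411.931 ms

412 ms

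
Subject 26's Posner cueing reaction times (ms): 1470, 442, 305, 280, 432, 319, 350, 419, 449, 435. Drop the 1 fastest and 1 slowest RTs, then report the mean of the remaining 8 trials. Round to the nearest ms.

394 ms

Sorted: 280, 305, 319, 350, 419, 432, 435, 442, 449, 1470
Drop lowest 1 (280) and highest 1 (1470)
Remaining (n=8): Σ = 3151, mean = 3151/8 = 393.875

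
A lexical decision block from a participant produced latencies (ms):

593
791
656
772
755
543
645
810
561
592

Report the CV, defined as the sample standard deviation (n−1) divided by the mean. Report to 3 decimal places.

n = 10, Σ = 6718, M = 671.8000
Σ(x−M)² = 92681.600; s = √(92681.600/9) = 101.4788
CV = 101.4788 / 671.8000 = 0.15106

0.151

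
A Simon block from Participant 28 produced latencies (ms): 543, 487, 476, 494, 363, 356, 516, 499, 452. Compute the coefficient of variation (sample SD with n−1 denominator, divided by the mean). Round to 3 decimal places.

n = 9, Σ = 4186, M = 465.1111
Σ(x−M)² = 33740.889; s = √(33740.889/8) = 64.9431
CV = 64.9431 / 465.1111 = 0.13963

0.140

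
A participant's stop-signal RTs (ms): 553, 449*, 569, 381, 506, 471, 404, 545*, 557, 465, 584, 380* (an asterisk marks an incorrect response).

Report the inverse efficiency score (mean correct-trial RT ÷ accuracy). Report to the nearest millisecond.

Correct trials (n=9): 553, 569, 381, 506, 471, 404, 557, 465, 584
Mean correct RT = 4490/9 = 498.8889 ms
Proportion correct = 9/12
IES = 498.8889 / (9/12) = 665.185 ms

665 ms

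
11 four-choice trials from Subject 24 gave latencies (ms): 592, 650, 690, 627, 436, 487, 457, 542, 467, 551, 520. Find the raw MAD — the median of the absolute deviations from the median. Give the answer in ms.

75 ms

Sorted: 436, 457, 467, 487, 520, 542, 551, 592, 627, 650, 690 → median = 542
|x − 542|: 50, 108, 148, 85, 106, 55, 85, 0, 75, 9, 22
Sorted deviations: 0, 9, 22, 50, 55, 75, 85, 85, 106, 108, 148 → MAD = 75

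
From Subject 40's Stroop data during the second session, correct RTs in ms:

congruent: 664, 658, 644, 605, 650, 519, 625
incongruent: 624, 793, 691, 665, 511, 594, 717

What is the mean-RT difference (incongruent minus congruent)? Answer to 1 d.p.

32.9 ms

M(congruent) = 4365/7 = 623.571
M(incongruent) = 4595/7 = 656.429
Difference = 656.429 − 623.571 = 32.857 ms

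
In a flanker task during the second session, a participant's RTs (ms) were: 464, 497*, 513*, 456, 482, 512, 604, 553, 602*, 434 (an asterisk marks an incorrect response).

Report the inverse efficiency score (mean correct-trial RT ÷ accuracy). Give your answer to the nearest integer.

715 ms

Correct trials (n=7): 464, 456, 482, 512, 604, 553, 434
Mean correct RT = 3505/7 = 500.7143 ms
Proportion correct = 7/10
IES = 500.7143 / (7/10) = 715.306 ms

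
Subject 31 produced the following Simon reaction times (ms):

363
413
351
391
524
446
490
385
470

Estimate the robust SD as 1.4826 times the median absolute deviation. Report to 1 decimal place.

Sorted: 351, 363, 385, 391, 413, 446, 470, 490, 524 → median = 413
|x − 413| sorted: 0, 22, 28, 33, 50, 57, 62, 77, 111 → MAD = 50
Robust SD ≈ 1.4826 × 50 = 74.130

74.1 ms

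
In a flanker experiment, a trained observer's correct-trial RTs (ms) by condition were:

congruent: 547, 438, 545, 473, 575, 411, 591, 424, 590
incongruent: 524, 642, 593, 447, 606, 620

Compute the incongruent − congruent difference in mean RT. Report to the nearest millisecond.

M(congruent) = 4594/9 = 510.444
M(incongruent) = 3432/6 = 572.000
Difference = 572.000 − 510.444 = 61.556 ms

62 ms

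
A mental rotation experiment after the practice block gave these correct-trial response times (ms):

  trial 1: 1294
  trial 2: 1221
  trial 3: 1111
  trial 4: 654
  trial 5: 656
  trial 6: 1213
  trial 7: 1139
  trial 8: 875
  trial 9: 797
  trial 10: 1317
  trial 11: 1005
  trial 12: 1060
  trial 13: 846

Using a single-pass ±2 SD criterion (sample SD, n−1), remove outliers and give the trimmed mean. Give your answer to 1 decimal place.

n = 13, ΣRT = 13188, M = 1014.462
Σ(x−M)² = 632285.23; s = √(632285.23/12) = 229.544
Cutoffs: 1014.462 ± 2·229.544 → [555.4, 1473.5]
No RTs fall outside the cutoffs; all 13 retained. Mean = 13188/13 = 1014.462

1014.5 ms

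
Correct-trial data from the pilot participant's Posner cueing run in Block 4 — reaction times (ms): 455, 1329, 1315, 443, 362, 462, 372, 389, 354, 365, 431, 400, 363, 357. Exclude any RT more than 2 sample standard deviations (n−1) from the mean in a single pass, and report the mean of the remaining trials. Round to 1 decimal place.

n = 14, ΣRT = 7397, M = 528.357
Σ(x−M)² = 1488195.21; s = √(1488195.21/13) = 338.344
Cutoffs: 528.357 ± 2·338.344 → [-148.3, 1205.0]
Outside: 1315, 1329 → excluded.
Retained (n=12): Σ = 4753, mean = 4753/12 = 396.083

396.1 ms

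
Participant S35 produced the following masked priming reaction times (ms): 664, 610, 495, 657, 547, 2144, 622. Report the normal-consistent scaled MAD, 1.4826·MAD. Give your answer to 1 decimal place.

62.3 ms

Sorted: 495, 547, 610, 622, 657, 664, 2144 → median = 622
|x − 622| sorted: 0, 12, 35, 42, 75, 127, 1522 → MAD = 42
Robust SD ≈ 1.4826 × 42 = 62.269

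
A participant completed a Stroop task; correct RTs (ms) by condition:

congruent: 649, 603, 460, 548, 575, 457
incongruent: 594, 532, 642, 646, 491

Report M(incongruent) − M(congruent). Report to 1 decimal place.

32.3 ms

M(congruent) = 3292/6 = 548.667
M(incongruent) = 2905/5 = 581.000
Difference = 581.000 − 548.667 = 32.333 ms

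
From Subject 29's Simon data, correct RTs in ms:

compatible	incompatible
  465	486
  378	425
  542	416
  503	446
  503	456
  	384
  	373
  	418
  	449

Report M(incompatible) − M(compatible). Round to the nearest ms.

M(compatible) = 2391/5 = 478.200
M(incompatible) = 3853/9 = 428.111
Difference = 428.111 − 478.200 = -50.089 ms

-50 ms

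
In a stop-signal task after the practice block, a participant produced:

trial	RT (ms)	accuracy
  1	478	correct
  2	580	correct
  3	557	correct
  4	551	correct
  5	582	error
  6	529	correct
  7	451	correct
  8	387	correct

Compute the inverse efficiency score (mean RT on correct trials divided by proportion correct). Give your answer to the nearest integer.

Correct trials (n=7): 478, 580, 557, 551, 529, 451, 387
Mean correct RT = 3533/7 = 504.7143 ms
Proportion correct = 7/8
IES = 504.7143 / (7/8) = 576.816 ms

577 ms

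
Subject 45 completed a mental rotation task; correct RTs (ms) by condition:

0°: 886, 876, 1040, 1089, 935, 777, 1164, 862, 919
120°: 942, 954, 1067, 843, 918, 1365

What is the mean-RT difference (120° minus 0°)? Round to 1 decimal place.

65.1 ms

M(0°) = 8548/9 = 949.778
M(120°) = 6089/6 = 1014.833
Difference = 1014.833 − 949.778 = 65.056 ms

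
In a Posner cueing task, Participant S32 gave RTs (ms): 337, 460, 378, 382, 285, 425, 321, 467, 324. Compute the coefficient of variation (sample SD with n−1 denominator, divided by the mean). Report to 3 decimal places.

n = 9, Σ = 3379, M = 375.4444
Σ(x−M)² = 33306.222; s = √(33306.222/8) = 64.5235
CV = 64.5235 / 375.4444 = 0.17186

0.172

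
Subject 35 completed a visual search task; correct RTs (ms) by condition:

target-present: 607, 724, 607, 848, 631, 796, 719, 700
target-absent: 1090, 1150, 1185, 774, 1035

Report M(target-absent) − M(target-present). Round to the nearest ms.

M(target-present) = 5632/8 = 704.000
M(target-absent) = 5234/5 = 1046.800
Difference = 1046.800 − 704.000 = 342.800 ms

343 ms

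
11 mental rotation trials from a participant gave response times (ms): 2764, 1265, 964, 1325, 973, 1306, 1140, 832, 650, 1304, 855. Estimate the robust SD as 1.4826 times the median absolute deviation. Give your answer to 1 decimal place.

260.9 ms

Sorted: 650, 832, 855, 964, 973, 1140, 1265, 1304, 1306, 1325, 2764 → median = 1140
|x − 1140| sorted: 0, 125, 164, 166, 167, 176, 185, 285, 308, 490, 1624 → MAD = 176
Robust SD ≈ 1.4826 × 176 = 260.938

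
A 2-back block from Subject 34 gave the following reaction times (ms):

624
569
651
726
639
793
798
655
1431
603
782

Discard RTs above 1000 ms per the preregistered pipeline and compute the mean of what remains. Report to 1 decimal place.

684.0 ms

Excluded: 1431
Retained (n=10): Σ = 6840
Mean = 6840/10 = 684.0000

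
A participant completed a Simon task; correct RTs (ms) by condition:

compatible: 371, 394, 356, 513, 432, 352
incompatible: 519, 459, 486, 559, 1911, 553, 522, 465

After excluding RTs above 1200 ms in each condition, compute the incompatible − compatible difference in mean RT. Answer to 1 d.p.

106.0 ms

incompatible: exclude 1911
M(compatible) = 2418/6 = 403.000
M(incompatible) = 3563/7 = 509.000
Difference = 509.000 − 403.000 = 106.000 ms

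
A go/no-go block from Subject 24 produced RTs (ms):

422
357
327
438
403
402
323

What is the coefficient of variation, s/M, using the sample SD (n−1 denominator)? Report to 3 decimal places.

n = 7, Σ = 2672, M = 381.7143
Σ(x−M)² = 12707.429; s = √(12707.429/6) = 46.0207
CV = 46.0207 / 381.7143 = 0.12056

0.121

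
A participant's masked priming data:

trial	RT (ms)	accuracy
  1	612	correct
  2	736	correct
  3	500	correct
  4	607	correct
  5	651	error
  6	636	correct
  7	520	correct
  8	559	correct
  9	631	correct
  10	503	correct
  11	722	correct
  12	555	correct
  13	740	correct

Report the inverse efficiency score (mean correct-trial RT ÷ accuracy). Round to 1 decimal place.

Correct trials (n=12): 612, 736, 500, 607, 636, 520, 559, 631, 503, 722, 555, 740
Mean correct RT = 7321/12 = 610.0833 ms
Proportion correct = 12/13
IES = 610.0833 / (12/13) = 660.924 ms

660.9 ms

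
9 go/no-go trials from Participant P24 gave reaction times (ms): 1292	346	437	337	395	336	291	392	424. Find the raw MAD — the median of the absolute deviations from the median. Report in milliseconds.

Sorted: 291, 336, 337, 346, 392, 395, 424, 437, 1292 → median = 392
|x − 392|: 900, 46, 45, 55, 3, 56, 101, 0, 32
Sorted deviations: 0, 3, 32, 45, 46, 55, 56, 101, 900 → MAD = 46

46 ms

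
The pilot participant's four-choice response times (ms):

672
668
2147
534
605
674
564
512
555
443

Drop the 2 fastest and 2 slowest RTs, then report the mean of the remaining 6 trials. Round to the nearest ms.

600 ms

Sorted: 443, 512, 534, 555, 564, 605, 668, 672, 674, 2147
Drop lowest 2 (443, 512) and highest 2 (674, 2147)
Remaining (n=6): Σ = 3598, mean = 3598/6 = 599.667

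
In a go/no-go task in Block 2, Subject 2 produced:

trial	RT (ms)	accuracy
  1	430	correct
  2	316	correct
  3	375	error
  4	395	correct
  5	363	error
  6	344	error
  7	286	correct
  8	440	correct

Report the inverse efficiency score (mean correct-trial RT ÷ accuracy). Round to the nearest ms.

597 ms

Correct trials (n=5): 430, 316, 395, 286, 440
Mean correct RT = 1867/5 = 373.4000 ms
Proportion correct = 5/8
IES = 373.4000 / (5/8) = 597.440 ms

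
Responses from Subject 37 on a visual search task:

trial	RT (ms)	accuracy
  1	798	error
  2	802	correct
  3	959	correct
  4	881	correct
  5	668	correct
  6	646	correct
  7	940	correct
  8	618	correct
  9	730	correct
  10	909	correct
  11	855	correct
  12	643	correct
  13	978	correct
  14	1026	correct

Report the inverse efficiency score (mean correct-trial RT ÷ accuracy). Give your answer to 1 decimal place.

882.7 ms

Correct trials (n=13): 802, 959, 881, 668, 646, 940, 618, 730, 909, 855, 643, 978, 1026
Mean correct RT = 10655/13 = 819.6154 ms
Proportion correct = 13/14
IES = 819.6154 / (13/14) = 882.663 ms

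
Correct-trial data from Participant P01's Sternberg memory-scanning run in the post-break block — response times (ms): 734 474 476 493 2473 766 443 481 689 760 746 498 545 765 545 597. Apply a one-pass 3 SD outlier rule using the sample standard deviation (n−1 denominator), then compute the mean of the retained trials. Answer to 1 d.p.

n = 16, ΣRT = 11485, M = 717.812
Σ(x−M)² = 3511600.44; s = √(3511600.44/15) = 483.846
Cutoffs: 717.812 ± 3·483.846 → [-733.7, 2169.3]
Outside: 2473 → excluded.
Retained (n=15): Σ = 9012, mean = 9012/15 = 600.800

600.8 ms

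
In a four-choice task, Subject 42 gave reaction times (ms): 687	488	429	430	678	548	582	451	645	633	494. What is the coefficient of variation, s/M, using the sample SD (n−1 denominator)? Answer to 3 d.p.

0.179

n = 11, Σ = 6065, M = 551.3636
Σ(x−M)² = 97896.545; s = √(97896.545/10) = 98.9427
CV = 98.9427 / 551.3636 = 0.17945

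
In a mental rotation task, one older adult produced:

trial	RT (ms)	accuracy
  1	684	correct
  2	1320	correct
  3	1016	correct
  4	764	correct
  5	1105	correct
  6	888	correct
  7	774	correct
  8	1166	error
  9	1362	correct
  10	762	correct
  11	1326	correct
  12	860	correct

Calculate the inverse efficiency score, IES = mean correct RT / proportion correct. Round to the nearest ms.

Correct trials (n=11): 684, 1320, 1016, 764, 1105, 888, 774, 1362, 762, 1326, 860
Mean correct RT = 10861/11 = 987.3636 ms
Proportion correct = 11/12
IES = 987.3636 / (11/12) = 1077.124 ms

1077 ms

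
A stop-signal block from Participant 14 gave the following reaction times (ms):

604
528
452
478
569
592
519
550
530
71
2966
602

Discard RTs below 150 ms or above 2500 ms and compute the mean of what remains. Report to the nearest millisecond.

Excluded: 71, 2966
Retained (n=10): Σ = 5424
Mean = 5424/10 = 542.4000

542 ms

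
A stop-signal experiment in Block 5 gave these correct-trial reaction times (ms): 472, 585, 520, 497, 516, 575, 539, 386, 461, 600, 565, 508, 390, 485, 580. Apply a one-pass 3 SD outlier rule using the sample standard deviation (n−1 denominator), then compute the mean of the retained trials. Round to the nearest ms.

512 ms

n = 15, ΣRT = 7679, M = 511.933
Σ(x−M)² = 61214.93; s = √(61214.93/14) = 66.125
Cutoffs: 511.933 ± 3·66.125 → [313.6, 710.3]
No RTs fall outside the cutoffs; all 15 retained. Mean = 7679/15 = 511.933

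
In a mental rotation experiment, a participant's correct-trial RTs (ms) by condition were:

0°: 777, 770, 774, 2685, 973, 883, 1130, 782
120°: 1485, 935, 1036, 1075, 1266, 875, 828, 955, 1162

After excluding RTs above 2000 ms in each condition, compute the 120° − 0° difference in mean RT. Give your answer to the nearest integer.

199 ms

0°: exclude 2685
M(0°) = 6089/7 = 869.857
M(120°) = 9617/9 = 1068.556
Difference = 1068.556 − 869.857 = 198.698 ms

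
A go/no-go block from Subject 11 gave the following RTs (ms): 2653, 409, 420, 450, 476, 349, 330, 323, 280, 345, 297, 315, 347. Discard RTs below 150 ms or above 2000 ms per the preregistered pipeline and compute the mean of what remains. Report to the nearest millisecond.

Excluded: 2653
Retained (n=12): Σ = 4341
Mean = 4341/12 = 361.7500

362 ms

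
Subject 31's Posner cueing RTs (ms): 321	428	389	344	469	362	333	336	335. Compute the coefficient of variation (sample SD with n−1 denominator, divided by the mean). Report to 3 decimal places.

0.137

n = 9, Σ = 3317, M = 368.5556
Σ(x−M)² = 20398.222; s = √(20398.222/8) = 50.4953
CV = 50.4953 / 368.5556 = 0.13701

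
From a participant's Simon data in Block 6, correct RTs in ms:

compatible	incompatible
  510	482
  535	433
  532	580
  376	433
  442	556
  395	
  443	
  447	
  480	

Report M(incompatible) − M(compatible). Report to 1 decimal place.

34.6 ms

M(compatible) = 4160/9 = 462.222
M(incompatible) = 2484/5 = 496.800
Difference = 496.800 − 462.222 = 34.578 ms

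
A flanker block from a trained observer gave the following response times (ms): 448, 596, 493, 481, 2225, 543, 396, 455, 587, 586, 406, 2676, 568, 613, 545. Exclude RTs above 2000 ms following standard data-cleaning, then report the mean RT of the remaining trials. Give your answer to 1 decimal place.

Excluded: 2225, 2676
Retained (n=13): Σ = 6717
Mean = 6717/13 = 516.6923

516.7 ms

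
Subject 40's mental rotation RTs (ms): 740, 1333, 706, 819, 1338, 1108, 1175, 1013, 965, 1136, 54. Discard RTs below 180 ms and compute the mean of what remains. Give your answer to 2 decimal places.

1033.30 ms

Excluded: 54
Retained (n=10): Σ = 10333
Mean = 10333/10 = 1033.3000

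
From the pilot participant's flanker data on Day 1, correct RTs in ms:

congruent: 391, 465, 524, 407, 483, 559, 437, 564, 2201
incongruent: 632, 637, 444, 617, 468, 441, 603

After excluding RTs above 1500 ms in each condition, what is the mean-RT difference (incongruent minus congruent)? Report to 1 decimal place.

70.1 ms

congruent: exclude 2201
M(congruent) = 3830/8 = 478.750
M(incongruent) = 3842/7 = 548.857
Difference = 548.857 − 478.750 = 70.107 ms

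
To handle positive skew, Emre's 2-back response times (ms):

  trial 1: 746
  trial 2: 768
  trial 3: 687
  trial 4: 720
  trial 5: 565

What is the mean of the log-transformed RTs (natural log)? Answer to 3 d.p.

6.541

ln(RT): 6.6147, 6.6438, 6.5323, 6.5793, 6.3368
Σ ln(RT) = 32.7069
Mean = 32.7069/5 = 6.54139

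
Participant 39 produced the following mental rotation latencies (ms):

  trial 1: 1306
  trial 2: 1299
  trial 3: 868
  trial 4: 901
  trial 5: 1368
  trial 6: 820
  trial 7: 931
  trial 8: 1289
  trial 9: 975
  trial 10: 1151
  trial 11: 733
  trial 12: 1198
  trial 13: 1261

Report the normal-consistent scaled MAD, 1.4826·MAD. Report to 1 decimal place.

Sorted: 733, 820, 868, 901, 931, 975, 1151, 1198, 1261, 1289, 1299, 1306, 1368 → median = 1151
|x − 1151| sorted: 0, 47, 110, 138, 148, 155, 176, 217, 220, 250, 283, 331, 418 → MAD = 176
Robust SD ≈ 1.4826 × 176 = 260.938

260.9 ms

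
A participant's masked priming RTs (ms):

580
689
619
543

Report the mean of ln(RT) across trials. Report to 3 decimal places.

ln(RT): 6.3630, 6.5352, 6.4281, 6.2971
Σ ln(RT) = 25.6235
Mean = 25.6235/4 = 6.40587

6.406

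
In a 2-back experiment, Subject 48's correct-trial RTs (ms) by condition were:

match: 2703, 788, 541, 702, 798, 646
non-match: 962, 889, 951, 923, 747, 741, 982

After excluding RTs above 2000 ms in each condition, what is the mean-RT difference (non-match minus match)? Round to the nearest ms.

190 ms

match: exclude 2703
M(match) = 3475/5 = 695.000
M(non-match) = 6195/7 = 885.000
Difference = 885.000 − 695.000 = 190.000 ms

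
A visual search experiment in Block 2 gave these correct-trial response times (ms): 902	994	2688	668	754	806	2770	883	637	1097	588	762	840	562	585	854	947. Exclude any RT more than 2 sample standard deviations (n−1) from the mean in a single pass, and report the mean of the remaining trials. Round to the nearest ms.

792 ms

n = 17, ΣRT = 17337, M = 1019.824
Σ(x−M)² = 6988628.47; s = √(6988628.47/16) = 660.900
Cutoffs: 1019.824 ± 2·660.900 → [-302.0, 2341.6]
Outside: 2688, 2770 → excluded.
Retained (n=15): Σ = 11879, mean = 11879/15 = 791.933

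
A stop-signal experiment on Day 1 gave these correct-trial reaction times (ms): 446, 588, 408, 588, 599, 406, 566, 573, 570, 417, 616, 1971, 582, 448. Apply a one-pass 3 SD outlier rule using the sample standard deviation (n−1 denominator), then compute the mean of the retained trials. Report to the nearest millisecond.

524 ms

n = 14, ΣRT = 8778, M = 627.000
Σ(x−M)² = 2027898.00; s = √(2027898.00/13) = 394.958
Cutoffs: 627.000 ± 3·394.958 → [-557.9, 1811.9]
Outside: 1971 → excluded.
Retained (n=13): Σ = 6807, mean = 6807/13 = 523.615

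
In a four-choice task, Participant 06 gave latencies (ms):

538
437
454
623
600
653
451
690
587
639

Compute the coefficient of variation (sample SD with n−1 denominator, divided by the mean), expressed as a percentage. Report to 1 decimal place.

16.2%

n = 10, Σ = 5672, M = 567.2000
Σ(x−M)² = 76299.600; s = √(76299.600/9) = 92.0746
CV = 92.0746 / 567.2000 = 0.16233 = 16.233%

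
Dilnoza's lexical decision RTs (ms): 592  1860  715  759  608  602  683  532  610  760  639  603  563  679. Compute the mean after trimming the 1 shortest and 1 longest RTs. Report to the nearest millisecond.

651 ms

Sorted: 532, 563, 592, 602, 603, 608, 610, 639, 679, 683, 715, 759, 760, 1860
Drop lowest 1 (532) and highest 1 (1860)
Remaining (n=12): Σ = 7813, mean = 7813/12 = 651.083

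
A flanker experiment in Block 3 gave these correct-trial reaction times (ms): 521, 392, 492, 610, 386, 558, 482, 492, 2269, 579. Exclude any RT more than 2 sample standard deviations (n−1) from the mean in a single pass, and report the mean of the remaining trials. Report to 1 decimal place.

n = 10, ΣRT = 6781, M = 678.100
Σ(x−M)² = 2859422.90; s = √(2859422.90/9) = 563.661
Cutoffs: 678.100 ± 2·563.661 → [-449.2, 1805.4]
Outside: 2269 → excluded.
Retained (n=9): Σ = 4512, mean = 4512/9 = 501.333

501.3 ms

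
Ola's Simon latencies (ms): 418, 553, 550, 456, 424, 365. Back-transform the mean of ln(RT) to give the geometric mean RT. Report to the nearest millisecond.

ln(RT): 6.0355, 6.3154, 6.3099, 6.1225, 6.0497, 5.8999
Mean ln(RT) = 36.7329/6 = 6.12215
Geometric mean = exp(6.12215) = 455.84 ms

456 ms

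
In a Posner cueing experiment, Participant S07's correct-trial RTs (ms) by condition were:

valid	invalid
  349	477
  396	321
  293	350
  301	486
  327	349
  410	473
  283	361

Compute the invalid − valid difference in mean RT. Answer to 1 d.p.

65.4 ms

M(valid) = 2359/7 = 337.000
M(invalid) = 2817/7 = 402.429
Difference = 402.429 − 337.000 = 65.429 ms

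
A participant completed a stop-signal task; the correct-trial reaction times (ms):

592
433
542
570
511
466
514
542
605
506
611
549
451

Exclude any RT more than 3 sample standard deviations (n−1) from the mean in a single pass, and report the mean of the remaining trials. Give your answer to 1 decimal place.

530.2 ms

n = 13, ΣRT = 6892, M = 530.154
Σ(x−M)² = 39217.69; s = √(39217.69/12) = 57.168
Cutoffs: 530.154 ± 3·57.168 → [358.7, 701.7]
No RTs fall outside the cutoffs; all 13 retained. Mean = 6892/13 = 530.154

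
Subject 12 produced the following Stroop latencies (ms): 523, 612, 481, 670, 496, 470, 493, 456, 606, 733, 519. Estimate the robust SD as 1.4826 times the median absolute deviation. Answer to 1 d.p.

Sorted: 456, 470, 481, 493, 496, 519, 523, 606, 612, 670, 733 → median = 519
|x − 519| sorted: 0, 4, 23, 26, 38, 49, 63, 87, 93, 151, 214 → MAD = 49
Robust SD ≈ 1.4826 × 49 = 72.647

72.6 ms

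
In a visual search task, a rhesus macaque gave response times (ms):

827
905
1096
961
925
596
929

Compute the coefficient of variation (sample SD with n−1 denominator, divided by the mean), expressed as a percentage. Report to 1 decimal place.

17.2%

n = 7, Σ = 6239, M = 891.2857
Σ(x−M)² = 140841.429; s = √(140841.429/6) = 153.2109
CV = 153.2109 / 891.2857 = 0.17190 = 17.190%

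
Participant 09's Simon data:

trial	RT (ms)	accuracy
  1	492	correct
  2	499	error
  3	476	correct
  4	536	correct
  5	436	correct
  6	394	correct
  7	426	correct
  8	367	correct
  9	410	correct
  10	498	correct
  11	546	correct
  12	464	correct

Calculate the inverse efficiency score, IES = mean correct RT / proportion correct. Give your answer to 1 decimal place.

500.3 ms

Correct trials (n=11): 492, 476, 536, 436, 394, 426, 367, 410, 498, 546, 464
Mean correct RT = 5045/11 = 458.6364 ms
Proportion correct = 11/12
IES = 458.6364 / (11/12) = 500.331 ms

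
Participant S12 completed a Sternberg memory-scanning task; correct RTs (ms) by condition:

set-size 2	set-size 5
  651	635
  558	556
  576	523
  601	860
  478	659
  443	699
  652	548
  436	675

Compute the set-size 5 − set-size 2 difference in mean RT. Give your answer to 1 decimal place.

95.0 ms

M(set-size 2) = 4395/8 = 549.375
M(set-size 5) = 5155/8 = 644.375
Difference = 644.375 − 549.375 = 95.000 ms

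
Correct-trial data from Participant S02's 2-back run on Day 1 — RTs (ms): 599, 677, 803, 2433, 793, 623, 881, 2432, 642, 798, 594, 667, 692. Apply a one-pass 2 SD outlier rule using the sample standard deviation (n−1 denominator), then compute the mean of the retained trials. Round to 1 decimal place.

706.3 ms

n = 13, ΣRT = 12634, M = 971.846
Σ(x−M)² = 5136443.69; s = √(5136443.69/12) = 654.245
Cutoffs: 971.846 ± 2·654.245 → [-336.6, 2280.3]
Outside: 2432, 2433 → excluded.
Retained (n=11): Σ = 7769, mean = 7769/11 = 706.273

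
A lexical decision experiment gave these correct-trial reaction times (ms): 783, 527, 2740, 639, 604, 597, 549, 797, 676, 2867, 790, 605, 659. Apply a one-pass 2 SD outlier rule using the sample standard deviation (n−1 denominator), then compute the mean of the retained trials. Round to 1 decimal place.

n = 13, ΣRT = 12833, M = 987.154
Σ(x−M)² = 7897499.69; s = √(7897499.69/12) = 811.249
Cutoffs: 987.154 ± 2·811.249 → [-635.3, 2609.7]
Outside: 2740, 2867 → excluded.
Retained (n=11): Σ = 7226, mean = 7226/11 = 656.909

656.9 ms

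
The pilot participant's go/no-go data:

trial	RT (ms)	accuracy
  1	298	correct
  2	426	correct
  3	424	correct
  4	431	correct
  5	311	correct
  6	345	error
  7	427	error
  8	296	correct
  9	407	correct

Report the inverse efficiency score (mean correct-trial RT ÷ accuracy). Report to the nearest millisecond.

Correct trials (n=7): 298, 426, 424, 431, 311, 296, 407
Mean correct RT = 2593/7 = 370.4286 ms
Proportion correct = 7/9
IES = 370.4286 / (7/9) = 476.265 ms

476 ms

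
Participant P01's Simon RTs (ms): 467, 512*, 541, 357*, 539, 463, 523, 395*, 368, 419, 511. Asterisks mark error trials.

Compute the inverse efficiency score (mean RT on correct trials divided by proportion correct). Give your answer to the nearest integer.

658 ms

Correct trials (n=8): 467, 541, 539, 463, 523, 368, 419, 511
Mean correct RT = 3831/8 = 478.8750 ms
Proportion correct = 8/11
IES = 478.8750 / (8/11) = 658.453 ms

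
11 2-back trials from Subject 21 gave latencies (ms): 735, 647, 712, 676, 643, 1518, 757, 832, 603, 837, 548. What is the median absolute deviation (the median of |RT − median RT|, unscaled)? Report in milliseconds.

Sorted: 548, 603, 643, 647, 676, 712, 735, 757, 832, 837, 1518 → median = 712
|x − 712|: 23, 65, 0, 36, 69, 806, 45, 120, 109, 125, 164
Sorted deviations: 0, 23, 36, 45, 65, 69, 109, 120, 125, 164, 806 → MAD = 69

69 ms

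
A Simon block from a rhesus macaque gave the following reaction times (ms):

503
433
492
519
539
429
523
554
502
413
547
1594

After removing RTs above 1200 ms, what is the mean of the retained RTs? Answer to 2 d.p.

Excluded: 1594
Retained (n=11): Σ = 5454
Mean = 5454/11 = 495.8182

495.82 ms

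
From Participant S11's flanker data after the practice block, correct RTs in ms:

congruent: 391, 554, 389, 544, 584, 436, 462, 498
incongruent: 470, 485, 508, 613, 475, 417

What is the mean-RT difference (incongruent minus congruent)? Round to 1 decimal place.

12.4 ms

M(congruent) = 3858/8 = 482.250
M(incongruent) = 2968/6 = 494.667
Difference = 494.667 − 482.250 = 12.417 ms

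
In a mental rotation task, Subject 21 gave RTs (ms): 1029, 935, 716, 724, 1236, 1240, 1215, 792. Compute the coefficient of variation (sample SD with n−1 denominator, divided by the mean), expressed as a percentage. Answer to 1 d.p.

23.1%

n = 8, Σ = 7887, M = 985.8750
Σ(x−M)² = 363086.875; s = √(363086.875/7) = 227.7489
CV = 227.7489 / 985.8750 = 0.23101 = 23.101%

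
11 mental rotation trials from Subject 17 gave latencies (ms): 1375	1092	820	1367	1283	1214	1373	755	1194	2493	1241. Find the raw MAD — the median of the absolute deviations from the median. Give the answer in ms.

132 ms

Sorted: 755, 820, 1092, 1194, 1214, 1241, 1283, 1367, 1373, 1375, 2493 → median = 1241
|x − 1241|: 134, 149, 421, 126, 42, 27, 132, 486, 47, 1252, 0
Sorted deviations: 0, 27, 42, 47, 126, 132, 134, 149, 421, 486, 1252 → MAD = 132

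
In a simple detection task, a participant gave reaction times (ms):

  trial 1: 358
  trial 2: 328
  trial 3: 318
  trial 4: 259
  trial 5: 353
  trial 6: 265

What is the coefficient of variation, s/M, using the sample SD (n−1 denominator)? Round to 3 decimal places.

n = 6, Σ = 1881, M = 313.5000
Σ(x−M)² = 9093.500; s = √(9093.500/5) = 42.6462
CV = 42.6462 / 313.5000 = 0.13603

0.136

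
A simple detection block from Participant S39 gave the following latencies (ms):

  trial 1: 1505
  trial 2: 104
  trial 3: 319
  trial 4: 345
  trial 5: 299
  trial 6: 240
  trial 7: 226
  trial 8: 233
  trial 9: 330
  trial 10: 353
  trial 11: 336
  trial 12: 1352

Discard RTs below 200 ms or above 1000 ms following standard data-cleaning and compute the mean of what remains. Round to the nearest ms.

Excluded: 104, 1352, 1505
Retained (n=9): Σ = 2681
Mean = 2681/9 = 297.8889

298 ms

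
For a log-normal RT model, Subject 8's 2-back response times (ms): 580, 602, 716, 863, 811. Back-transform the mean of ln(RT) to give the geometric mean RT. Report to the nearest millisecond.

ln(RT): 6.3630, 6.4003, 6.5737, 6.7604, 6.6983
Mean ln(RT) = 32.7956/5 = 6.55913
Geometric mean = exp(6.55913) = 705.66 ms

706 ms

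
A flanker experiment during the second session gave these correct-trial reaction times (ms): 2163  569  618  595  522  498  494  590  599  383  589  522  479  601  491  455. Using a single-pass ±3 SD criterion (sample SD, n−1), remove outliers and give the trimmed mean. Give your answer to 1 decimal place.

533.7 ms

n = 16, ΣRT = 10168, M = 635.500
Σ(x−M)² = 2552782.00; s = √(2552782.00/15) = 412.535
Cutoffs: 635.500 ± 3·412.535 → [-602.1, 1873.1]
Outside: 2163 → excluded.
Retained (n=15): Σ = 8005, mean = 8005/15 = 533.667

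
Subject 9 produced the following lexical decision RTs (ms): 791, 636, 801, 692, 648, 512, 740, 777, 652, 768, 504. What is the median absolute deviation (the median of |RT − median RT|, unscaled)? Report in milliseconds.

Sorted: 504, 512, 636, 648, 652, 692, 740, 768, 777, 791, 801 → median = 692
|x − 692|: 99, 56, 109, 0, 44, 180, 48, 85, 40, 76, 188
Sorted deviations: 0, 40, 44, 48, 56, 76, 85, 99, 109, 180, 188 → MAD = 76

76 ms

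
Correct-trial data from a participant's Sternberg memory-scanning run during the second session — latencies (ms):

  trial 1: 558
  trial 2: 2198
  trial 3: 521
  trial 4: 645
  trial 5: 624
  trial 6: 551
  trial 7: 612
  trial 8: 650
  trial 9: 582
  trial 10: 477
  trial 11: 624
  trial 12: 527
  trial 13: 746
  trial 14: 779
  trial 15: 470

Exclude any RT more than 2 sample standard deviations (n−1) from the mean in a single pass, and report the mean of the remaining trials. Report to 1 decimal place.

n = 15, ΣRT = 10564, M = 704.267
Σ(x−M)² = 2497796.93; s = √(2497796.93/14) = 422.391
Cutoffs: 704.267 ± 2·422.391 → [-140.5, 1549.0]
Outside: 2198 → excluded.
Retained (n=14): Σ = 8366, mean = 8366/14 = 597.571

597.6 ms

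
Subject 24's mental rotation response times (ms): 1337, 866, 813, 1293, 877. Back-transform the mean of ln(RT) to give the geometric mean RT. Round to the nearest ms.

1013 ms

ln(RT): 7.1982, 6.7639, 6.7007, 7.1647, 6.7765
Mean ln(RT) = 34.6040/5 = 6.92081
Geometric mean = exp(6.92081) = 1013.14 ms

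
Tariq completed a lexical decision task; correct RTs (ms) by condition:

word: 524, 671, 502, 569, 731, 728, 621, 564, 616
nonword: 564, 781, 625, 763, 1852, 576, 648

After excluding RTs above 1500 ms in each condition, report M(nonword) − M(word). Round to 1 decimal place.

45.5 ms

nonword: exclude 1852
M(word) = 5526/9 = 614.000
M(nonword) = 3957/6 = 659.500
Difference = 659.500 − 614.000 = 45.500 ms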